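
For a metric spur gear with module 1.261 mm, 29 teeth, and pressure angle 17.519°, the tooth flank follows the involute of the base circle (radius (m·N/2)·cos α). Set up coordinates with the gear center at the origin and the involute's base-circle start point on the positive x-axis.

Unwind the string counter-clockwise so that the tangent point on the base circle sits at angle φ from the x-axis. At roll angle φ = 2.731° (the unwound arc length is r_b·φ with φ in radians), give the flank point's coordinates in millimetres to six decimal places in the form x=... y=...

pitch radius r_p = m·N/2 = 1.261·29/2 = 18.284500
base radius r_b = r_p·cos α = 18.284500·cos 17.519° = 17.436413
roll angle φ = 2.731° = 0.04766494 rad
x = r_b·(cos φ + φ·sin φ) = 17.436413·(0.99886424 + 0.04766494·0.04764690) = 17.456209
y = r_b·(sin φ − φ·cos φ) = 17.436413·(0.04764690 − 0.04766494·0.99886424) = 0.000629

x=17.456209 y=0.000629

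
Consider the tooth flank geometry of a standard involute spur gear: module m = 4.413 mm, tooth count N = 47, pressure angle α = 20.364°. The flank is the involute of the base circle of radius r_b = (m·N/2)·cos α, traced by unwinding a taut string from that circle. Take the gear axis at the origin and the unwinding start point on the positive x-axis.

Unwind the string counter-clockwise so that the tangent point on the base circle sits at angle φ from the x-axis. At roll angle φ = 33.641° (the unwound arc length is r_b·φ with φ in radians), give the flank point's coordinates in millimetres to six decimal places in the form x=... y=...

x=112.565612 y=6.336429

pitch radius r_p = m·N/2 = 4.413·47/2 = 103.705500
base radius r_b = r_p·cos α = 103.705500·cos 20.364° = 97.223991
roll angle φ = 33.641° = 0.58714621 rad
x = r_b·(cos φ + φ·sin φ) = 97.223991·(0.83252503 + 0.58714621·0.55398743) = 112.565612
y = r_b·(sin φ − φ·cos φ) = 97.223991·(0.55398743 − 0.58714621·0.83252503) = 6.336429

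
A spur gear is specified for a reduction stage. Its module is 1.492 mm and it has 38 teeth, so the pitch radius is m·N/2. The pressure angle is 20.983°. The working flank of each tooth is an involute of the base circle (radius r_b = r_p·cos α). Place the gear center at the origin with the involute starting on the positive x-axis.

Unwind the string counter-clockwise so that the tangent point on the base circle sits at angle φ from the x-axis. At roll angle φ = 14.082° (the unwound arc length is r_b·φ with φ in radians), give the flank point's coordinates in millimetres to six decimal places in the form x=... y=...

pitch radius r_p = m·N/2 = 1.492·38/2 = 28.348000
base radius r_b = r_p·cos α = 28.348000·cos 20.983° = 26.468151
roll angle φ = 14.082° = 0.24577727 rad
x = r_b·(cos φ + φ·sin φ) = 26.468151·(0.96994850 + 0.24577727·0.24331031) = 27.255543
y = r_b·(sin φ − φ·cos φ) = 26.468151·(0.24331031 − 0.24577727·0.96994850) = 0.130197

x=27.255543 y=0.130197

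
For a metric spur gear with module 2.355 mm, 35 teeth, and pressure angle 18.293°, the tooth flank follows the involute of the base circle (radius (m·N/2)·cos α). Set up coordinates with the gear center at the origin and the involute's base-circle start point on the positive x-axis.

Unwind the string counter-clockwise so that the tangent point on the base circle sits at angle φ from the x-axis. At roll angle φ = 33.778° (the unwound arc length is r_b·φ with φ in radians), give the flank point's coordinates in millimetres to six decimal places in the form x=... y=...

pitch radius r_p = m·N/2 = 2.355·35/2 = 41.212500
base radius r_b = r_p·cos α = 41.212500·cos 18.293° = 39.129778
roll angle φ = 33.778° = 0.58953731 rad
x = r_b·(cos φ + φ·sin φ) = 39.129778·(0.83119801 + 0.58953731·0.55597650) = 45.350118
y = r_b·(sin φ − φ·cos φ) = 39.129778·(0.55597650 − 0.58953731·0.83119801) = 2.580775

x=45.350118 y=2.580775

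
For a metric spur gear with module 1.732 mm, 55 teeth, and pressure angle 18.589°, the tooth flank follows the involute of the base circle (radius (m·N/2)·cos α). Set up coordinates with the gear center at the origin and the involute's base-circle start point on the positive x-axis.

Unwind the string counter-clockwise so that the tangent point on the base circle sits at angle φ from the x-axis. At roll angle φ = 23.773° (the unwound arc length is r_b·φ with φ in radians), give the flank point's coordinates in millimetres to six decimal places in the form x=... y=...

pitch radius r_p = m·N/2 = 1.732·55/2 = 47.630000
base radius r_b = r_p·cos α = 47.630000·cos 18.589° = 45.145125
roll angle φ = 23.773° = 0.41491712 rad
x = r_b·(cos φ + φ·sin φ) = 45.145125·(0.91514973 + 0.41491712·0.40311409) = 48.865475
y = r_b·(sin φ − φ·cos φ) = 45.145125·(0.40311409 − 0.41491712·0.91514973) = 1.056522

x=48.865475 y=1.056522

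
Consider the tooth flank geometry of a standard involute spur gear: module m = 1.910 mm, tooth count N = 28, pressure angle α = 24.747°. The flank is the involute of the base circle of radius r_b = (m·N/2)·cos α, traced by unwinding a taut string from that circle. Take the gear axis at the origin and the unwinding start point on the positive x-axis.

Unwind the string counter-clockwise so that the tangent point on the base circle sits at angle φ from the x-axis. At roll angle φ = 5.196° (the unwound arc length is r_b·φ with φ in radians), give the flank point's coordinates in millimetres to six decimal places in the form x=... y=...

x=24.383989 y=0.006032

pitch radius r_p = m·N/2 = 1.910·28/2 = 26.740000
base radius r_b = r_p·cos α = 26.740000·cos 24.747° = 24.284335
roll angle φ = 5.196° = 0.09068731 rad
x = r_b·(cos φ + φ·sin φ) = 24.284335·(0.99589072 + 0.09068731·0.09056305) = 24.383989
y = r_b·(sin φ − φ·cos φ) = 24.284335·(0.09056305 − 0.09068731·0.99589072) = 0.006032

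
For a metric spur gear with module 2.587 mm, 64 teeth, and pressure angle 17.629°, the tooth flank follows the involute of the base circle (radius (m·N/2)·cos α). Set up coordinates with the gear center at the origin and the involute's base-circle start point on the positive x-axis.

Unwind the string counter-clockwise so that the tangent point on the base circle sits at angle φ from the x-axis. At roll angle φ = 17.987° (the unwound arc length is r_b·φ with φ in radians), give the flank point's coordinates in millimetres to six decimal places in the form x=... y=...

pitch radius r_p = m·N/2 = 2.587·64/2 = 82.784000
base radius r_b = r_p·cos α = 82.784000·cos 17.629° = 78.896257
roll angle φ = 17.987° = 0.31393237 rad
x = r_b·(cos φ + φ·sin φ) = 78.896257·(0.95112661 + 0.31393237·0.30880120) = 82.688744
y = r_b·(sin φ − φ·cos φ) = 78.896257·(0.30880120 − 0.31393237·0.95112661) = 0.805670

x=82.688744 y=0.805670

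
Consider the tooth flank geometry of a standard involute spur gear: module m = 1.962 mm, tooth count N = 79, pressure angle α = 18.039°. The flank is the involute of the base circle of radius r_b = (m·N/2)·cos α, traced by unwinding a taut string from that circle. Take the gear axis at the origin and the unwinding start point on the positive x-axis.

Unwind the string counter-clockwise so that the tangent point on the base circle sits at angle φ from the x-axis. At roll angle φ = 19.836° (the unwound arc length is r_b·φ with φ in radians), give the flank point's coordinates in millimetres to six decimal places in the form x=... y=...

pitch radius r_p = m·N/2 = 1.962·79/2 = 77.499000
base radius r_b = r_p·cos α = 77.499000·cos 18.039° = 73.689611
roll angle φ = 19.836° = 0.34620351 rad
x = r_b·(cos φ + φ·sin φ) = 73.689611·(0.94066775 + 0.34620351·0.33932903) = 77.974267
y = r_b·(sin φ − φ·cos φ) = 73.689611·(0.33932903 − 0.34620351·0.94066775) = 1.007083

x=77.974267 y=1.007083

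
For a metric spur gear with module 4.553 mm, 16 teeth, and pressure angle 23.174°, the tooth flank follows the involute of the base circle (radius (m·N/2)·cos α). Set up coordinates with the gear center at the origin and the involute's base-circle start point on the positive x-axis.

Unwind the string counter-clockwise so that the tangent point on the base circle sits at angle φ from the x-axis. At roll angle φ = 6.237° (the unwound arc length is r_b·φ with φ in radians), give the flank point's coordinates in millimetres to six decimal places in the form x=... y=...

x=33.682900 y=0.014381

pitch radius r_p = m·N/2 = 4.553·16/2 = 36.424000
base radius r_b = r_p·cos α = 36.424000·cos 23.174° = 33.485093
roll angle φ = 6.237° = 0.10885619 rad
x = r_b·(cos φ + φ·sin φ) = 33.485093·(0.99408101 + 0.10885619·0.10864133) = 33.682900
y = r_b·(sin φ − φ·cos φ) = 33.485093·(0.10864133 − 0.10885619·0.99408101) = 0.014381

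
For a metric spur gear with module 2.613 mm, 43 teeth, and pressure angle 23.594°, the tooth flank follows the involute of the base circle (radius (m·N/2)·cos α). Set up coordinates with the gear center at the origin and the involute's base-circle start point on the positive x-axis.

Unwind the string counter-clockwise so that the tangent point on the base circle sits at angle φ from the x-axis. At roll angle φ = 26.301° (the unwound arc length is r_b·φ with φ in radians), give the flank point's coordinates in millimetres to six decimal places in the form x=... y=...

x=56.624925 y=1.625226

pitch radius r_p = m·N/2 = 2.613·43/2 = 56.179500
base radius r_b = r_p·cos α = 56.179500·cos 23.594° = 51.483155
roll angle φ = 26.301° = 0.45903905 rad
x = r_b·(cos φ + φ·sin φ) = 51.483155·(0.89647870 + 0.45903905·0.44308684) = 56.624925
y = r_b·(sin φ − φ·cos φ) = 51.483155·(0.44308684 − 0.45903905·0.89647870) = 1.625226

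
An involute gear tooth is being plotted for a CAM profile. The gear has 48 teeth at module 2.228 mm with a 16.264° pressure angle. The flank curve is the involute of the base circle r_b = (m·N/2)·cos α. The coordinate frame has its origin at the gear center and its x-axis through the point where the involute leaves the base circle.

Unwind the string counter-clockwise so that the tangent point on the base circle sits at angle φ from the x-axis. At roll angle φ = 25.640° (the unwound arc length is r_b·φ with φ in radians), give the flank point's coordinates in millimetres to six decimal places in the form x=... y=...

x=56.217498 y=1.502907

pitch radius r_p = m·N/2 = 2.228·48/2 = 53.472000
base radius r_b = r_p·cos α = 53.472000·cos 16.264° = 51.332128
roll angle φ = 25.640° = 0.44750242 rad
x = r_b·(cos φ + φ·sin φ) = 51.332128·(0.90153065 + 0.44750242·0.43271524) = 56.217498
y = r_b·(sin φ − φ·cos φ) = 51.332128·(0.43271524 − 0.44750242·0.90153065) = 1.502907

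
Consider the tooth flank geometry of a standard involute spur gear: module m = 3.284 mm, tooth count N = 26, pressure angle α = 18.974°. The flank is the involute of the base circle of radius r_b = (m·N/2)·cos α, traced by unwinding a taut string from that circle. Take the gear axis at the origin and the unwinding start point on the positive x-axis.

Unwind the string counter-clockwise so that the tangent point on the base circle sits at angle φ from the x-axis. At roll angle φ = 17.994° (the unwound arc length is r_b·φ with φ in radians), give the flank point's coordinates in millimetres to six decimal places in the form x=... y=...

x=42.314527 y=0.412752

pitch radius r_p = m·N/2 = 3.284·26/2 = 42.692000
base radius r_b = r_p·cos α = 42.692000·cos 18.974° = 40.372382
roll angle φ = 17.994° = 0.31405455 rad
x = r_b·(cos φ + φ·sin φ) = 40.372382·(0.95108887 + 0.31405455·0.30891740) = 42.314527
y = r_b·(sin φ − φ·cos φ) = 40.372382·(0.30891740 − 0.31405455·0.95108887) = 0.412752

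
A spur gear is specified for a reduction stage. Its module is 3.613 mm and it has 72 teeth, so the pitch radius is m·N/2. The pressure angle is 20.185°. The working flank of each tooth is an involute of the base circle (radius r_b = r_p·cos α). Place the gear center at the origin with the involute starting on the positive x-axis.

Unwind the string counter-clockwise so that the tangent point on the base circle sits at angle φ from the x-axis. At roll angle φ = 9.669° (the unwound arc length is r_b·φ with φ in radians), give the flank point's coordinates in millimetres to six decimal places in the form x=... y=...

pitch radius r_p = m·N/2 = 3.613·72/2 = 130.068000
base radius r_b = r_p·cos α = 130.068000·cos 20.185° = 122.079664
roll angle φ = 9.669° = 0.16875589 rad
x = r_b·(cos φ + φ·sin φ) = 122.079664·(0.98579449 + 0.16875589·0.16795604) = 123.805633
y = r_b·(sin φ − φ·cos φ) = 122.079664·(0.16795604 − 0.16875589·0.98579449) = 0.195012

x=123.805633 y=0.195012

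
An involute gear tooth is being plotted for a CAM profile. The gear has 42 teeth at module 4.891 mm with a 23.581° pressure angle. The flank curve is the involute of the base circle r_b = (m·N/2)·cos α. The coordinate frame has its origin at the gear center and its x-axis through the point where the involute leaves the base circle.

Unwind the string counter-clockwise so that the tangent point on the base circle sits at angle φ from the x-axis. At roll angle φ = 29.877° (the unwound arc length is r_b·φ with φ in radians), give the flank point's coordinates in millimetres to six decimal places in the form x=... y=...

pitch radius r_p = m·N/2 = 4.891·42/2 = 102.711000
base radius r_b = r_p·cos α = 102.711000·cos 23.581° = 94.134163
roll angle φ = 29.877° = 0.52145202 rad
x = r_b·(cos φ + φ·sin φ) = 94.134163·(0.86709678 + 0.52145202·0.49813970) = 106.075340
y = r_b·(sin φ − φ·cos φ) = 94.134163·(0.49813970 − 0.52145202·0.86709678) = 4.329262

x=106.075340 y=4.329262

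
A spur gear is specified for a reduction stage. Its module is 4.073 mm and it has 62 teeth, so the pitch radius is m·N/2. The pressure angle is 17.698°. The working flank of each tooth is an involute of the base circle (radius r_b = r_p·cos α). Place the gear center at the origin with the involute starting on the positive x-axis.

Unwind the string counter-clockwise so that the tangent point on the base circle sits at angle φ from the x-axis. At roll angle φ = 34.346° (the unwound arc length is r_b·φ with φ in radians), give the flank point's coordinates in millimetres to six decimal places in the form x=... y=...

pitch radius r_p = m·N/2 = 4.073·62/2 = 126.263000
base radius r_b = r_p·cos α = 126.263000·cos 17.698° = 120.287237
roll angle φ = 34.346° = 0.59945078 rad
x = r_b·(cos φ + φ·sin φ) = 120.287237·(0.82564560 + 0.59945078·0.56418910) = 139.996204
y = r_b·(sin φ − φ·cos φ) = 120.287237·(0.56418910 − 0.59945078·0.82564560) = 8.330516

x=139.996204 y=8.330516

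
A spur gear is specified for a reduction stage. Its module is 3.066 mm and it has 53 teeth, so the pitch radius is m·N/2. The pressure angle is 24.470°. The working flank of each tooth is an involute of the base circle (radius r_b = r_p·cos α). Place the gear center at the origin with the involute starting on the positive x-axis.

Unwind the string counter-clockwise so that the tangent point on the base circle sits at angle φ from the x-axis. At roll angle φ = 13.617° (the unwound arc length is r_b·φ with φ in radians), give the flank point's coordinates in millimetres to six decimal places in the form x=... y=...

pitch radius r_p = m·N/2 = 3.066·53/2 = 81.249000
base radius r_b = r_p·cos α = 81.249000·cos 24.470° = 73.951075
roll angle φ = 13.617° = 0.23766148 rad
x = r_b·(cos φ + φ·sin φ) = 73.951075·(0.97189119 + 0.23766148·0.23543049) = 76.010165
y = r_b·(sin φ − φ·cos φ) = 73.951075·(0.23543049 − 0.23766148·0.97189119) = 0.329037

x=76.010165 y=0.329037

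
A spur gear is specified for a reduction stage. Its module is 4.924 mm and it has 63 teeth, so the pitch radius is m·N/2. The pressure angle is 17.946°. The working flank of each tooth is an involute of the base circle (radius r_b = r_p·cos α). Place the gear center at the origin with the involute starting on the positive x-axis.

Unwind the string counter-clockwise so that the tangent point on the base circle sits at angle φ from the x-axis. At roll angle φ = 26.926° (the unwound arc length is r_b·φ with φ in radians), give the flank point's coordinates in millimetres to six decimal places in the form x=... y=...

pitch radius r_p = m·N/2 = 4.924·63/2 = 155.106000
base radius r_b = r_p·cos α = 155.106000·cos 17.946° = 147.559680
roll angle φ = 26.926° = 0.46994735 rad
x = r_b·(cos φ + φ·sin φ) = 147.559680·(0.89159213 + 0.46994735·0.45283935) = 162.965321
y = r_b·(sin φ − φ·cos φ) = 147.559680·(0.45283935 − 0.46994735·0.89159213) = 4.993122

x=162.965321 y=4.993122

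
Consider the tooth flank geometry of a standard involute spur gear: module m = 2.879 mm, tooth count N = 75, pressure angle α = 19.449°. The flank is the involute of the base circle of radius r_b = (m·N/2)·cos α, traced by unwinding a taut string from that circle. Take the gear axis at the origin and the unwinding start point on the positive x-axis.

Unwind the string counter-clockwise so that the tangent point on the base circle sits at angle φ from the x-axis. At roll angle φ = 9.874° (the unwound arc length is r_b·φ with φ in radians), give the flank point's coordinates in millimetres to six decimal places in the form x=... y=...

pitch radius r_p = m·N/2 = 2.879·75/2 = 107.962500
base radius r_b = r_p·cos α = 107.962500·cos 19.449° = 101.801970
roll angle φ = 9.874° = 0.17233381 rad
x = r_b·(cos φ + φ·sin φ) = 101.801970·(0.98518724 + 0.17233381·0.17148205) = 103.302470
y = r_b·(sin φ − φ·cos φ) = 101.801970·(0.17148205 − 0.17233381·0.98518724) = 0.173163

x=103.302470 y=0.173163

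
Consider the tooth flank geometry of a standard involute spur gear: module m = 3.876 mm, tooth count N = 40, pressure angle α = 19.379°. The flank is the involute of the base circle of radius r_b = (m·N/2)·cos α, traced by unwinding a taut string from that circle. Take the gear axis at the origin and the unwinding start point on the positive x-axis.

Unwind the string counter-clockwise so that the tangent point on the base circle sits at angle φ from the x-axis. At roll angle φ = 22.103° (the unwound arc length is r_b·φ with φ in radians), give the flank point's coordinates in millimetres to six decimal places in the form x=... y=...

pitch radius r_p = m·N/2 = 3.876·40/2 = 77.520000
base radius r_b = r_p·cos α = 77.520000·cos 19.379° = 73.128053
roll angle φ = 22.103° = 0.38577012 rad
x = r_b·(cos φ + φ·sin φ) = 73.128053·(0.92650893 + 0.38577012·0.37627278) = 78.368682
y = r_b·(sin φ − φ·cos φ) = 73.128053·(0.37627278 − 0.38577012·0.92650893) = 1.378706

x=78.368682 y=1.378706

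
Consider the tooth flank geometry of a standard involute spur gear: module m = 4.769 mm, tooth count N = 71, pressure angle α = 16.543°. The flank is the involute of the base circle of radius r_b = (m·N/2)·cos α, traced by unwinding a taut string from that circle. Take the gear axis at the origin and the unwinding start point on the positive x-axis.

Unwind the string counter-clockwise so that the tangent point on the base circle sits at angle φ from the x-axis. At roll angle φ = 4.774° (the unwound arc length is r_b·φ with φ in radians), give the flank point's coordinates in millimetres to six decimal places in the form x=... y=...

x=162.853952 y=0.031272

pitch radius r_p = m·N/2 = 4.769·71/2 = 169.299500
base radius r_b = r_p·cos α = 169.299500·cos 16.543° = 162.291570
roll angle φ = 4.774° = 0.08332202 rad
x = r_b·(cos φ + φ·sin φ) = 162.291570·(0.99653073 + 0.08332202·0.08322564) = 162.853952
y = r_b·(sin φ − φ·cos φ) = 162.291570·(0.08322564 − 0.08332202·0.99653073) = 0.031272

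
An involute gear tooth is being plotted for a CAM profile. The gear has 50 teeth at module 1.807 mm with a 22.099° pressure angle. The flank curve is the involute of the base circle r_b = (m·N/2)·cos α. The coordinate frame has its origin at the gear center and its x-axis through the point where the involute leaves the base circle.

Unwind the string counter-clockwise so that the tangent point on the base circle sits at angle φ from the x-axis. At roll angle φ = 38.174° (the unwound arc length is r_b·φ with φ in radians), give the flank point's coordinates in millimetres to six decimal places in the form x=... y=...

pitch radius r_p = m·N/2 = 1.807·50/2 = 45.175000
base radius r_b = r_p·cos α = 45.175000·cos 22.099° = 41.856228
roll angle φ = 38.174° = 0.66626199 rad
x = r_b·(cos φ + φ·sin φ) = 41.856228·(0.78613744 + 0.66626199·0.61805172) = 50.140488
y = r_b·(sin φ − φ·cos φ) = 41.856228·(0.61805172 − 0.66626199·0.78613744) = 3.946131

x=50.140488 y=3.946131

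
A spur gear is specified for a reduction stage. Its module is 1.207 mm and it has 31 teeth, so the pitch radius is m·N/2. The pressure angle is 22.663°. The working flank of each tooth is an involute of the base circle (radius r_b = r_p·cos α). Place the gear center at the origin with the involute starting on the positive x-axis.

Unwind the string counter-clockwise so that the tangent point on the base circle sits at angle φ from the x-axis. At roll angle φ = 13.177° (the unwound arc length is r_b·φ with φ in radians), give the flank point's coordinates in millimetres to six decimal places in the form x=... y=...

x=17.714504 y=0.069631

pitch radius r_p = m·N/2 = 1.207·31/2 = 18.708500
base radius r_b = r_p·cos α = 18.708500·cos 22.663° = 17.263963
roll angle φ = 13.177° = 0.22998204 rad
x = r_b·(cos φ + φ·sin φ) = 17.263963·(0.97367049 + 0.22998204·0.22796003) = 17.714504
y = r_b·(sin φ − φ·cos φ) = 17.263963·(0.22796003 − 0.22998204·0.97367049) = 0.069631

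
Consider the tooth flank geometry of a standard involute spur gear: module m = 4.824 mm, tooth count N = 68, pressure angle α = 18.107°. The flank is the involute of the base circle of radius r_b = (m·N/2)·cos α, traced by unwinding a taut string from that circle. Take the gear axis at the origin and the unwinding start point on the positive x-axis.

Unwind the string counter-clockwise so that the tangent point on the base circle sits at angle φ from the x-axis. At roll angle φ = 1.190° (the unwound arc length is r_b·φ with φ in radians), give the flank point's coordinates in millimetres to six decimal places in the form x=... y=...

x=155.927182 y=0.000466

pitch radius r_p = m·N/2 = 4.824·68/2 = 164.016000
base radius r_b = r_p·cos α = 164.016000·cos 18.107° = 155.893562
roll angle φ = 1.190° = 0.02076942 rad
x = r_b·(cos φ + φ·sin φ) = 155.893562·(0.99978432 + 0.02076942·0.02076792) = 155.927182
y = r_b·(sin φ − φ·cos φ) = 155.893562·(0.02076792 − 0.02076942·0.99978432) = 0.000466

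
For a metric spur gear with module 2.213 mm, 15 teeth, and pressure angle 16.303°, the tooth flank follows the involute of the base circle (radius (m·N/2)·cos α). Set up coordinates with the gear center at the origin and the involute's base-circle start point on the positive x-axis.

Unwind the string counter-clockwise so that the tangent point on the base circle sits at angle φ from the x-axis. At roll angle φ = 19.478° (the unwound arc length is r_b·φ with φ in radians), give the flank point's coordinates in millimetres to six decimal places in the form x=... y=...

x=16.824217 y=0.206222

pitch radius r_p = m·N/2 = 2.213·15/2 = 16.597500
base radius r_b = r_p·cos α = 16.597500·cos 16.303° = 15.930124
roll angle φ = 19.478° = 0.33995523 rad
x = r_b·(cos φ + φ·sin φ) = 15.930124·(0.94276959 + 0.33995523·0.33344489) = 16.824217
y = r_b·(sin φ − φ·cos φ) = 15.930124·(0.33344489 − 0.33995523·0.94276959) = 0.206222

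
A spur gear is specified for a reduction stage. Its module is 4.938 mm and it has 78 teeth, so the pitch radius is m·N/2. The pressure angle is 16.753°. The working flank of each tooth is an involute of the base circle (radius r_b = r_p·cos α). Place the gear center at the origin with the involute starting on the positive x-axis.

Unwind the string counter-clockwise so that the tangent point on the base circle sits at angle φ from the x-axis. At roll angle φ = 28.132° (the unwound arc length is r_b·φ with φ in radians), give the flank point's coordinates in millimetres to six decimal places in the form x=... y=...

x=205.314539 y=7.102096

pitch radius r_p = m·N/2 = 4.938·78/2 = 192.582000
base radius r_b = r_p·cos α = 192.582000·cos 16.753° = 184.408102
roll angle φ = 28.132° = 0.49099603 rad
x = r_b·(cos φ + φ·sin φ) = 184.408102·(0.88186367 + 0.49099603·0.47150448) = 205.314539
y = r_b·(sin φ − φ·cos φ) = 184.408102·(0.47150448 − 0.49099603·0.88186367) = 7.102096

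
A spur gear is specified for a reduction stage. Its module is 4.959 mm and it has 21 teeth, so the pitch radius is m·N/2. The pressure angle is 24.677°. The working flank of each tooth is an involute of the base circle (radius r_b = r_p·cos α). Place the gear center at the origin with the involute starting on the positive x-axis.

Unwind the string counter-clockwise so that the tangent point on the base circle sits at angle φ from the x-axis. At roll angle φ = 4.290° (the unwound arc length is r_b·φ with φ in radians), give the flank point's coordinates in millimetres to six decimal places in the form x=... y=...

pitch radius r_p = m·N/2 = 4.959·21/2 = 52.069500
base radius r_b = r_p·cos α = 52.069500·cos 24.677° = 47.314297
roll angle φ = 4.290° = 0.07487462 rad
x = r_b·(cos φ + φ·sin φ) = 47.314297·(0.99719820 + 0.07487462·0.07480468) = 47.446738
y = r_b·(sin φ − φ·cos φ) = 47.314297·(0.07480468 − 0.07487462·0.99719820) = 0.006617

x=47.446738 y=0.006617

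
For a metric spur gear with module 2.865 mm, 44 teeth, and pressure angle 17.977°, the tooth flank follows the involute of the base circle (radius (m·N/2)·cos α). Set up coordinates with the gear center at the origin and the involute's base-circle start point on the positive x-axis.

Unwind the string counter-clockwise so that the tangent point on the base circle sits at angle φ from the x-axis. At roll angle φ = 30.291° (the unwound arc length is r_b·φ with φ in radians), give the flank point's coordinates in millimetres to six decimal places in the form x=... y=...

x=67.754912 y=2.871273

pitch radius r_p = m·N/2 = 2.865·44/2 = 63.030000
base radius r_b = r_p·cos α = 63.030000·cos 17.977° = 59.952906
roll angle φ = 30.291° = 0.52867768 rad
x = r_b·(cos φ + φ·sin φ) = 59.952906·(0.86347479 + 0.52867768·0.50439200) = 67.754912
y = r_b·(sin φ − φ·cos φ) = 59.952906·(0.50439200 − 0.52867768·0.86347479) = 2.871273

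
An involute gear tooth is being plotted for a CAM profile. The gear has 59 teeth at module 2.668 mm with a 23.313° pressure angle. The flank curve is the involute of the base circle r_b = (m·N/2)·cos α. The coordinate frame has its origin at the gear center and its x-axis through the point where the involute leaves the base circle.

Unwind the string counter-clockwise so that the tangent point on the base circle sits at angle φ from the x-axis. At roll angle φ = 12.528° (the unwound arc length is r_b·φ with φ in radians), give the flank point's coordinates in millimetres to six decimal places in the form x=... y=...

pitch radius r_p = m·N/2 = 2.668·59/2 = 78.706000
base radius r_b = r_p·cos α = 78.706000·cos 23.313° = 72.280175
roll angle φ = 12.528° = 0.21865485 rad
x = r_b·(cos φ + φ·sin φ) = 72.280175·(0.97619012 + 0.21865485·0.21691670) = 73.987434
y = r_b·(sin φ − φ·cos φ) = 72.280175·(0.21691670 − 0.21865485·0.97619012) = 0.250667

x=73.987434 y=0.250667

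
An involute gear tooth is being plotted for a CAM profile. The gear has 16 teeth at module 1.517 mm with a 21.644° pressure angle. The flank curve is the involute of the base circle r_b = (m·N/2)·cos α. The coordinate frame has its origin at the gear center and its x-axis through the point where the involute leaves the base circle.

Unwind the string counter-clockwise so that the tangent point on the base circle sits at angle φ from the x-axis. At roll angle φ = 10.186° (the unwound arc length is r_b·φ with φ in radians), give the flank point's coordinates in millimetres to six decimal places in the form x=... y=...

pitch radius r_p = m·N/2 = 1.517·16/2 = 12.136000
base radius r_b = r_p·cos α = 12.136000·cos 21.644° = 11.280333
roll angle φ = 10.186° = 0.17777924 rad
x = r_b·(cos φ + φ·sin φ) = 11.280333·(0.98423885 + 0.17777924·0.17684425) = 11.457187
y = r_b·(sin φ − φ·cos φ) = 11.280333·(0.17684425 − 0.17777924·0.98423885) = 0.021061

x=11.457187 y=0.021061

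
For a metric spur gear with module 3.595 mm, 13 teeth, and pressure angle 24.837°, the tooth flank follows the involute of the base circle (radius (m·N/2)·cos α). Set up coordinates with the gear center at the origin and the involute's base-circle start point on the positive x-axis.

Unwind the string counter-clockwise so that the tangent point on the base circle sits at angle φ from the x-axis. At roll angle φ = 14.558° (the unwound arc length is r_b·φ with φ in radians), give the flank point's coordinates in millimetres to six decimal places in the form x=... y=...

pitch radius r_p = m·N/2 = 3.595·13/2 = 23.367500
base radius r_b = r_p·cos α = 23.367500·cos 24.837° = 21.206156
roll angle φ = 14.558° = 0.25408503 rad
x = r_b·(cos φ + φ·sin φ) = 21.206156·(0.96789369 + 0.25408503·0.25135992) = 21.879674
y = r_b·(sin φ − φ·cos φ) = 21.206156·(0.25135992 − 0.25408503·0.96789369) = 0.115205

x=21.879674 y=0.115205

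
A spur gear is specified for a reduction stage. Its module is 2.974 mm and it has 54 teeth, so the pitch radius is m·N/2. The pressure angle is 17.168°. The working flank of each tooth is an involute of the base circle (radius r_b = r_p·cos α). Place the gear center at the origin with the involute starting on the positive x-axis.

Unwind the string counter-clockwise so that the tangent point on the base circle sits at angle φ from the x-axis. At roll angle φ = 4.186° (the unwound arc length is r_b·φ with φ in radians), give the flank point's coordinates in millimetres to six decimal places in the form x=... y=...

pitch radius r_p = m·N/2 = 2.974·54/2 = 80.298000
base radius r_b = r_p·cos α = 80.298000·cos 17.168° = 76.720192
roll angle φ = 4.186° = 0.07305948 rad
x = r_b·(cos φ + φ·sin φ) = 76.720192·(0.99733234 + 0.07305948·0.07299451) = 76.924673
y = r_b·(sin φ − φ·cos φ) = 76.720192·(0.07299451 − 0.07305948·0.99733234) = 0.009968

x=76.924673 y=0.009968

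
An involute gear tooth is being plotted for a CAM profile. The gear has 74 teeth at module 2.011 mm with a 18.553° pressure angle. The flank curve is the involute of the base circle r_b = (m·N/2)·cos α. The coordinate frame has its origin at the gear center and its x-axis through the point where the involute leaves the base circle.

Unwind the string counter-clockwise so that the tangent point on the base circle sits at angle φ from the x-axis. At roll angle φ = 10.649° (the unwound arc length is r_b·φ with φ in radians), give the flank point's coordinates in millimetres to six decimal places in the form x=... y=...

x=71.747914 y=0.150443

pitch radius r_p = m·N/2 = 2.011·74/2 = 74.407000
base radius r_b = r_p·cos α = 74.407000·cos 18.553° = 70.540048
roll angle φ = 10.649° = 0.18586011 rad
x = r_b·(cos φ + φ·sin φ) = 70.540048·(0.98277767 + 0.18586011·0.18479190) = 71.747914
y = r_b·(sin φ − φ·cos φ) = 70.540048·(0.18479190 − 0.18586011·0.98277767) = 0.150443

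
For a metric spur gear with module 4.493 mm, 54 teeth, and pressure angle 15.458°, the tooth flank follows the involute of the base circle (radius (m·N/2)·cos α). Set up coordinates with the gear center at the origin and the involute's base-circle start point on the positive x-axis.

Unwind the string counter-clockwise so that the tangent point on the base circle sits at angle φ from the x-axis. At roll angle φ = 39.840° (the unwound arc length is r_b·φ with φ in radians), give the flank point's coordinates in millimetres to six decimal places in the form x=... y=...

x=141.862630 y=12.480229

pitch radius r_p = m·N/2 = 4.493·54/2 = 121.311000
base radius r_b = r_p·cos α = 121.311000·cos 15.458° = 116.922707
roll angle φ = 39.840° = 0.69533917 rad
x = r_b·(cos φ + φ·sin φ) = 116.922707·(0.76783646 + 0.69533917·0.64064591) = 141.862630
y = r_b·(sin φ − φ·cos φ) = 116.922707·(0.64064591 − 0.69533917·0.76783646) = 12.480229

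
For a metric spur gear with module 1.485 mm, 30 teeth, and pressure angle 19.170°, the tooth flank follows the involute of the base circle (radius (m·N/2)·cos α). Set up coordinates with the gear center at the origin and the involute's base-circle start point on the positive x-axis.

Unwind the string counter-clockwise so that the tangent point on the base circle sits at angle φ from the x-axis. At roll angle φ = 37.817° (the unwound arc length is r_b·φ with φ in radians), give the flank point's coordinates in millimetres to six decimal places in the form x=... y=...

x=25.135545 y=1.930079

pitch radius r_p = m·N/2 = 1.485·30/2 = 22.275000
base radius r_b = r_p·cos α = 22.275000·cos 19.170° = 21.039816
roll angle φ = 37.817° = 0.66003116 rad
x = r_b·(cos φ + φ·sin φ) = 21.039816·(0.78997312 + 0.66003116·0.61314147) = 25.135545
y = r_b·(sin φ − φ·cos φ) = 21.039816·(0.61314147 − 0.66003116·0.78997312) = 1.930079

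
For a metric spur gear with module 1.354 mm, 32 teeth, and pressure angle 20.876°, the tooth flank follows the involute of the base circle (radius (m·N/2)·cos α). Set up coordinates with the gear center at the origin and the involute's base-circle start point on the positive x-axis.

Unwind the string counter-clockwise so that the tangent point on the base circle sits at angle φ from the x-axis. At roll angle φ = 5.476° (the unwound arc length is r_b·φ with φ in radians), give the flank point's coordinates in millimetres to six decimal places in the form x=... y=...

x=20.334079 y=0.005885

pitch radius r_p = m·N/2 = 1.354·32/2 = 21.664000
base radius r_b = r_p·cos α = 21.664000·cos 20.876° = 20.241841
roll angle φ = 5.476° = 0.09557423 rad
x = r_b·(cos φ + φ·sin φ) = 20.241841·(0.99543626 + 0.09557423·0.09542879) = 20.334079
y = r_b·(sin φ − φ·cos φ) = 20.241841·(0.09542879 − 0.09557423·0.99543626) = 0.005885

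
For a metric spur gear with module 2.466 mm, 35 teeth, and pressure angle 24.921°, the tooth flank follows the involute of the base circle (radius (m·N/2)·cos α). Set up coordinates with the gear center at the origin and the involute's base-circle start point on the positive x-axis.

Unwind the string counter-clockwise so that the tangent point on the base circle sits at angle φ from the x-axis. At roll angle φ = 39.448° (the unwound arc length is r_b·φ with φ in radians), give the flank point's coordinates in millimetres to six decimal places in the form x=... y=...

x=47.342149 y=4.059225

pitch radius r_p = m·N/2 = 2.466·35/2 = 43.155000
base radius r_b = r_p·cos α = 43.155000·cos 24.921° = 39.136822
roll angle φ = 39.448° = 0.68849748 rad
x = r_b·(cos φ + φ·sin φ) = 39.136822·(0.77220155 + 0.68849748·0.63537765) = 47.342149
y = r_b·(sin φ − φ·cos φ) = 39.136822·(0.63537765 − 0.68849748·0.77220155) = 4.059225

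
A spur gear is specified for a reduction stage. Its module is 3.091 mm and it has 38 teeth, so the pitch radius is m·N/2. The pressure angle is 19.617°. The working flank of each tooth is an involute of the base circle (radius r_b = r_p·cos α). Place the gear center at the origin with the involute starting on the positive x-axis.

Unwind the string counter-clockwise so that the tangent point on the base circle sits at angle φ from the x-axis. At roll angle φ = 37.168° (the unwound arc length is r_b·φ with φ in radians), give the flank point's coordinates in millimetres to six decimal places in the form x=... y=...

pitch radius r_p = m·N/2 = 3.091·38/2 = 58.729000
base radius r_b = r_p·cos α = 58.729000·cos 19.617° = 55.320244
roll angle φ = 37.168° = 0.64870398 rad
x = r_b·(cos φ + φ·sin φ) = 55.320244·(0.79686747 + 0.64870398·0.60415415) = 65.763858
y = r_b·(sin φ − φ·cos φ) = 55.320244·(0.60415415 − 0.64870398·0.79686747) = 4.825201

x=65.763858 y=4.825201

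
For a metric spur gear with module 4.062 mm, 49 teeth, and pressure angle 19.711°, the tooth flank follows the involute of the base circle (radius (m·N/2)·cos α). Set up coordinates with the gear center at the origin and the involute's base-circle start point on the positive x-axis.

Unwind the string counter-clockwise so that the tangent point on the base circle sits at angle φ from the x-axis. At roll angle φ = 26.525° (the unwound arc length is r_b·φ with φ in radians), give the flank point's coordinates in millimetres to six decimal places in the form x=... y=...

pitch radius r_p = m·N/2 = 4.062·49/2 = 99.519000
base radius r_b = r_p·cos α = 99.519000·cos 19.711° = 93.687765
roll angle φ = 26.525° = 0.46294858 rad
x = r_b·(cos φ + φ·sin φ) = 93.687765·(0.89473959 + 0.46294858·0.44658826) = 103.195854
y = r_b·(sin φ − φ·cos φ) = 93.687765·(0.44658826 − 0.46294858·0.89473959) = 3.032657

x=103.195854 y=3.032657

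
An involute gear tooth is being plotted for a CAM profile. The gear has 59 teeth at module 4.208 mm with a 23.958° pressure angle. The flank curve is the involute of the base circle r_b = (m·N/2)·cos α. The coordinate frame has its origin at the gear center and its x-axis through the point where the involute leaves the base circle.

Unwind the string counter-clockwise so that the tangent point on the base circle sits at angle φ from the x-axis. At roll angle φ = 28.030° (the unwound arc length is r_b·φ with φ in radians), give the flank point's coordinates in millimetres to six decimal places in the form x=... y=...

pitch radius r_p = m·N/2 = 4.208·59/2 = 124.136000
base radius r_b = r_p·cos α = 124.136000·cos 23.958° = 113.440860
roll angle φ = 28.030° = 0.48921579 rad
x = r_b·(cos φ + φ·sin φ) = 113.440860·(0.88270166 + 0.48921579·0.46993381) = 126.214380
y = r_b·(sin φ − φ·cos φ) = 113.440860·(0.46993381 − 0.48921579·0.88270166) = 4.322349

x=126.214380 y=4.322349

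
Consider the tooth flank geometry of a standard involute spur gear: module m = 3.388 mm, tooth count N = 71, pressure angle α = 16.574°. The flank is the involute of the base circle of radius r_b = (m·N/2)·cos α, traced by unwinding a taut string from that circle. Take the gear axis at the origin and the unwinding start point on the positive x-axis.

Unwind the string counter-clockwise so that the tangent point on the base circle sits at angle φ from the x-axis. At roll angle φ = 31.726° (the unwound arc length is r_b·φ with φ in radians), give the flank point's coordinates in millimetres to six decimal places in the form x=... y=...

x=131.617614 y=6.325928

pitch radius r_p = m·N/2 = 3.388·71/2 = 120.274000
base radius r_b = r_p·cos α = 120.274000·cos 16.574° = 115.276870
roll angle φ = 31.726° = 0.55372316 rad
x = r_b·(cos φ + φ·sin φ) = 115.276870·(0.85057257 + 0.55372316·0.52585768) = 131.617614
y = r_b·(sin φ − φ·cos φ) = 115.276870·(0.52585768 − 0.55372316·0.85057257) = 6.325928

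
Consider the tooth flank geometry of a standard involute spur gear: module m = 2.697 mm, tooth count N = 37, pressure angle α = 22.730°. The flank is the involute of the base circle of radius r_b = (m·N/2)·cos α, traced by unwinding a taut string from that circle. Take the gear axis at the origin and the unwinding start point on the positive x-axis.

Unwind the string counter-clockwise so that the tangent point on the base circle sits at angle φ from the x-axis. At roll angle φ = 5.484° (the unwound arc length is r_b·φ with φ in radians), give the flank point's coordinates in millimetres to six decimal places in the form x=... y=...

x=46.229802 y=0.013438

pitch radius r_p = m·N/2 = 2.697·37/2 = 49.894500
base radius r_b = r_p·cos α = 49.894500·cos 22.730° = 46.019489
roll angle φ = 5.484° = 0.09571386 rad
x = r_b·(cos φ + φ·sin φ) = 46.019489·(0.99542292 + 0.09571386·0.09556778) = 46.229802
y = r_b·(sin φ − φ·cos φ) = 46.019489·(0.09556778 − 0.09571386·0.99542292) = 0.013438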